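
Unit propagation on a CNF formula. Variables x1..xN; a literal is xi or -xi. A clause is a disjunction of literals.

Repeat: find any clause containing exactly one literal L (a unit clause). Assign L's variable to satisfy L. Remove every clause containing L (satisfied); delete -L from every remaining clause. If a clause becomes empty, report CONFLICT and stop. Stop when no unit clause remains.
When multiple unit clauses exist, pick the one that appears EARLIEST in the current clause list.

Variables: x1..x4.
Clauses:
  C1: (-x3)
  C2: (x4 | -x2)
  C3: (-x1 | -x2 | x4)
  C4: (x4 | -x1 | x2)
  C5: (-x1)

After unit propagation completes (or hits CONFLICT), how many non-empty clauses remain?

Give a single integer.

Answer: 1

Derivation:
unit clause [-3] forces x3=F; simplify:
  satisfied 1 clause(s); 4 remain; assigned so far: [3]
unit clause [-1] forces x1=F; simplify:
  satisfied 3 clause(s); 1 remain; assigned so far: [1, 3]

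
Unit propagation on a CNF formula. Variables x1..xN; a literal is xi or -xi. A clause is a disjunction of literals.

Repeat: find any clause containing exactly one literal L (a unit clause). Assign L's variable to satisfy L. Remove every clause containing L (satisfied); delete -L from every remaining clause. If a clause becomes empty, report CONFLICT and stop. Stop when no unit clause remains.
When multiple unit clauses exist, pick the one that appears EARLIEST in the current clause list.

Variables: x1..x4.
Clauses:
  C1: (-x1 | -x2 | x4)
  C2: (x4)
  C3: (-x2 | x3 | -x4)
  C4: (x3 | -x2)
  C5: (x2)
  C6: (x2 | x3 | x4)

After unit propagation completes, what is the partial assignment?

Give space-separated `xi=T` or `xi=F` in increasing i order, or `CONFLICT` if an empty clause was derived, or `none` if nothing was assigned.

Answer: x2=T x3=T x4=T

Derivation:
unit clause [4] forces x4=T; simplify:
  drop -4 from [-2, 3, -4] -> [-2, 3]
  satisfied 3 clause(s); 3 remain; assigned so far: [4]
unit clause [2] forces x2=T; simplify:
  drop -2 from [-2, 3] -> [3]
  drop -2 from [3, -2] -> [3]
  satisfied 1 clause(s); 2 remain; assigned so far: [2, 4]
unit clause [3] forces x3=T; simplify:
  satisfied 2 clause(s); 0 remain; assigned so far: [2, 3, 4]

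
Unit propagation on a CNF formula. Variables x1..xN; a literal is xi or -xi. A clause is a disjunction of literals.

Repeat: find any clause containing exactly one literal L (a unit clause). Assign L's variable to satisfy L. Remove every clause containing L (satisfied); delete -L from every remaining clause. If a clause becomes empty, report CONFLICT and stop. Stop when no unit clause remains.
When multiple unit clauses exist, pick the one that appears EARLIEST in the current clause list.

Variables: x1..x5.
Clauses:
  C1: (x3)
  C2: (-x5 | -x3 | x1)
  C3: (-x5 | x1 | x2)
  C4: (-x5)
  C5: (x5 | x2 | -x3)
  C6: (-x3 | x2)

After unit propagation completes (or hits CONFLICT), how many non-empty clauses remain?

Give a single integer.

unit clause [3] forces x3=T; simplify:
  drop -3 from [-5, -3, 1] -> [-5, 1]
  drop -3 from [5, 2, -3] -> [5, 2]
  drop -3 from [-3, 2] -> [2]
  satisfied 1 clause(s); 5 remain; assigned so far: [3]
unit clause [-5] forces x5=F; simplify:
  drop 5 from [5, 2] -> [2]
  satisfied 3 clause(s); 2 remain; assigned so far: [3, 5]
unit clause [2] forces x2=T; simplify:
  satisfied 2 clause(s); 0 remain; assigned so far: [2, 3, 5]

Answer: 0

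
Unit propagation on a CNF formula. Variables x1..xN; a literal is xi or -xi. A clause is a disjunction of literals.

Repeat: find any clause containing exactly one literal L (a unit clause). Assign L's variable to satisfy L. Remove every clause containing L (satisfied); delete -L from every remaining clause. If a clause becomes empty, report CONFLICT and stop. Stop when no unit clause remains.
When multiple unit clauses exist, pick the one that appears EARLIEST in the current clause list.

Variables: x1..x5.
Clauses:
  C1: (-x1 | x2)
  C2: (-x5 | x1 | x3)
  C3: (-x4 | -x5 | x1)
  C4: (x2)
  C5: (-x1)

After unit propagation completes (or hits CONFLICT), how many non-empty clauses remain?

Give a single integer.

Answer: 2

Derivation:
unit clause [2] forces x2=T; simplify:
  satisfied 2 clause(s); 3 remain; assigned so far: [2]
unit clause [-1] forces x1=F; simplify:
  drop 1 from [-5, 1, 3] -> [-5, 3]
  drop 1 from [-4, -5, 1] -> [-4, -5]
  satisfied 1 clause(s); 2 remain; assigned so far: [1, 2]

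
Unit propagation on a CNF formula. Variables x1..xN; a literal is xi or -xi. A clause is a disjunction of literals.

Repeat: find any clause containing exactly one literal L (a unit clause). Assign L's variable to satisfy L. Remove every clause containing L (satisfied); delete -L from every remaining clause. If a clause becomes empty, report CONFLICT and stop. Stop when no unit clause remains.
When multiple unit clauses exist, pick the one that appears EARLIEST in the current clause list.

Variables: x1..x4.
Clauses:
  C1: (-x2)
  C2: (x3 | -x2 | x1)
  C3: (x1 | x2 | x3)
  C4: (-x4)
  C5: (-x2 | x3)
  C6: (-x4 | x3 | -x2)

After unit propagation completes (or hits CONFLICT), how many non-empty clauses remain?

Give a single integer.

Answer: 1

Derivation:
unit clause [-2] forces x2=F; simplify:
  drop 2 from [1, 2, 3] -> [1, 3]
  satisfied 4 clause(s); 2 remain; assigned so far: [2]
unit clause [-4] forces x4=F; simplify:
  satisfied 1 clause(s); 1 remain; assigned so far: [2, 4]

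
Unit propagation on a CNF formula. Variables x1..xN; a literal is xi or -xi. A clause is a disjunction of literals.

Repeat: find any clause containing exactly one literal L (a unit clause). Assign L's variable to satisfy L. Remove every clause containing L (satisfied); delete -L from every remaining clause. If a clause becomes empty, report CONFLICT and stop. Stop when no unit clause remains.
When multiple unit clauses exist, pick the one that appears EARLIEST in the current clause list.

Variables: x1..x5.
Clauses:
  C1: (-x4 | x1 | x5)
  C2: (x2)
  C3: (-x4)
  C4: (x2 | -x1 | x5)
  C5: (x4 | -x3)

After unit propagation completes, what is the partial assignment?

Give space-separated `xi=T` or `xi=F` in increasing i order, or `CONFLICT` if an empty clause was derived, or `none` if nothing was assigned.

Answer: x2=T x3=F x4=F

Derivation:
unit clause [2] forces x2=T; simplify:
  satisfied 2 clause(s); 3 remain; assigned so far: [2]
unit clause [-4] forces x4=F; simplify:
  drop 4 from [4, -3] -> [-3]
  satisfied 2 clause(s); 1 remain; assigned so far: [2, 4]
unit clause [-3] forces x3=F; simplify:
  satisfied 1 clause(s); 0 remain; assigned so far: [2, 3, 4]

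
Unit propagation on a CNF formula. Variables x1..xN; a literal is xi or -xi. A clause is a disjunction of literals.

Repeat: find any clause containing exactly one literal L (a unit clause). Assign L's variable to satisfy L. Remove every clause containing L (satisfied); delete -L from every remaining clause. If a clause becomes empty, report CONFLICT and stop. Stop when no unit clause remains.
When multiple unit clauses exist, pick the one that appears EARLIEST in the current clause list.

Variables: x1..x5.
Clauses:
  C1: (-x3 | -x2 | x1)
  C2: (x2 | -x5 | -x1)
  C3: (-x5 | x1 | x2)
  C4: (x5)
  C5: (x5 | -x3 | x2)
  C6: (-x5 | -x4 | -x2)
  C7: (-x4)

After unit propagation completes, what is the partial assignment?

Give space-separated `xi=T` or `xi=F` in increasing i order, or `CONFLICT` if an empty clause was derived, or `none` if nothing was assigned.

Answer: x4=F x5=T

Derivation:
unit clause [5] forces x5=T; simplify:
  drop -5 from [2, -5, -1] -> [2, -1]
  drop -5 from [-5, 1, 2] -> [1, 2]
  drop -5 from [-5, -4, -2] -> [-4, -2]
  satisfied 2 clause(s); 5 remain; assigned so far: [5]
unit clause [-4] forces x4=F; simplify:
  satisfied 2 clause(s); 3 remain; assigned so far: [4, 5]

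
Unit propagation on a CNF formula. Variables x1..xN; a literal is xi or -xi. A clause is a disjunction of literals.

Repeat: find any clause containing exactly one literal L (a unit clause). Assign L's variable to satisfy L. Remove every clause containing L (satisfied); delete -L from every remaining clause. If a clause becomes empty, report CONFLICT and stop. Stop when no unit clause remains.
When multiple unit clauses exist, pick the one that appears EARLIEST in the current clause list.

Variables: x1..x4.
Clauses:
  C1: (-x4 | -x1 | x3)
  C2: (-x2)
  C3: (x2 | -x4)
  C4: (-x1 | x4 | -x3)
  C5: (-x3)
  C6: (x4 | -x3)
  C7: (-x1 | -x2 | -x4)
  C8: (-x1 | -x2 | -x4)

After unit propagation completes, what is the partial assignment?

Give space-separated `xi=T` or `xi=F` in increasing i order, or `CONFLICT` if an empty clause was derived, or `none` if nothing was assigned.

unit clause [-2] forces x2=F; simplify:
  drop 2 from [2, -4] -> [-4]
  satisfied 3 clause(s); 5 remain; assigned so far: [2]
unit clause [-4] forces x4=F; simplify:
  drop 4 from [-1, 4, -3] -> [-1, -3]
  drop 4 from [4, -3] -> [-3]
  satisfied 2 clause(s); 3 remain; assigned so far: [2, 4]
unit clause [-3] forces x3=F; simplify:
  satisfied 3 clause(s); 0 remain; assigned so far: [2, 3, 4]

Answer: x2=F x3=F x4=F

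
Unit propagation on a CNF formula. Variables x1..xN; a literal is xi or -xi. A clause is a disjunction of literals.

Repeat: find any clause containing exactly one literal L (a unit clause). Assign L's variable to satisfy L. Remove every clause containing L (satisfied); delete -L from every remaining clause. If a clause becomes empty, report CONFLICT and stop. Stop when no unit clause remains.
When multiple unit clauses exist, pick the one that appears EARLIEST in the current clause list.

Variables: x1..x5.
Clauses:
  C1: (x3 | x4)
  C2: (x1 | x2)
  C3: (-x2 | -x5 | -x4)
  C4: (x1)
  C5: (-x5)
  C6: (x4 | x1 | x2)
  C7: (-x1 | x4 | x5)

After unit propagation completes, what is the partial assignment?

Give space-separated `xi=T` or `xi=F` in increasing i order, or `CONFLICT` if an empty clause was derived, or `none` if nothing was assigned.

Answer: x1=T x4=T x5=F

Derivation:
unit clause [1] forces x1=T; simplify:
  drop -1 from [-1, 4, 5] -> [4, 5]
  satisfied 3 clause(s); 4 remain; assigned so far: [1]
unit clause [-5] forces x5=F; simplify:
  drop 5 from [4, 5] -> [4]
  satisfied 2 clause(s); 2 remain; assigned so far: [1, 5]
unit clause [4] forces x4=T; simplify:
  satisfied 2 clause(s); 0 remain; assigned so far: [1, 4, 5]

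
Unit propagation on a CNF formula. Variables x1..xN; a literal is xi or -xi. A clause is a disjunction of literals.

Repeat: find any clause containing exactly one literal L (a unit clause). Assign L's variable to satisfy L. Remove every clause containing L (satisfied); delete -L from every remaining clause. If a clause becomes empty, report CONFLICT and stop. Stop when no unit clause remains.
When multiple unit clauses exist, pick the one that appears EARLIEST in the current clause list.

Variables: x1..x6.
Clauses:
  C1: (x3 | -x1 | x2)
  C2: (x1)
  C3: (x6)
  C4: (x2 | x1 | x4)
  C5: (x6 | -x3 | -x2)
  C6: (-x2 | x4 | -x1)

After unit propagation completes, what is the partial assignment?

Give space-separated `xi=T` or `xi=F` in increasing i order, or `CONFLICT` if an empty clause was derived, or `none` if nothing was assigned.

Answer: x1=T x6=T

Derivation:
unit clause [1] forces x1=T; simplify:
  drop -1 from [3, -1, 2] -> [3, 2]
  drop -1 from [-2, 4, -1] -> [-2, 4]
  satisfied 2 clause(s); 4 remain; assigned so far: [1]
unit clause [6] forces x6=T; simplify:
  satisfied 2 clause(s); 2 remain; assigned so far: [1, 6]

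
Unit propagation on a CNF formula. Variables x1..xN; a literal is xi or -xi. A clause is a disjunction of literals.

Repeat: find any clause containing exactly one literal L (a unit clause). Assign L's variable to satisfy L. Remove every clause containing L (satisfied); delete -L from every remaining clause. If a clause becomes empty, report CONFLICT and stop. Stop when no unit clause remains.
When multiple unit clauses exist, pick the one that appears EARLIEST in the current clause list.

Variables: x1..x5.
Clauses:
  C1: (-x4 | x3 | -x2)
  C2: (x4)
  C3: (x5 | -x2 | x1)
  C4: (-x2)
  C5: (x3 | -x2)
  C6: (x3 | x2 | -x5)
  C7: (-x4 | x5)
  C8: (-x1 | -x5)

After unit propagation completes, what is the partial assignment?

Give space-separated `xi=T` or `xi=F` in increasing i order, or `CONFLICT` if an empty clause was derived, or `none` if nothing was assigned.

Answer: x1=F x2=F x3=T x4=T x5=T

Derivation:
unit clause [4] forces x4=T; simplify:
  drop -4 from [-4, 3, -2] -> [3, -2]
  drop -4 from [-4, 5] -> [5]
  satisfied 1 clause(s); 7 remain; assigned so far: [4]
unit clause [-2] forces x2=F; simplify:
  drop 2 from [3, 2, -5] -> [3, -5]
  satisfied 4 clause(s); 3 remain; assigned so far: [2, 4]
unit clause [5] forces x5=T; simplify:
  drop -5 from [3, -5] -> [3]
  drop -5 from [-1, -5] -> [-1]
  satisfied 1 clause(s); 2 remain; assigned so far: [2, 4, 5]
unit clause [3] forces x3=T; simplify:
  satisfied 1 clause(s); 1 remain; assigned so far: [2, 3, 4, 5]
unit clause [-1] forces x1=F; simplify:
  satisfied 1 clause(s); 0 remain; assigned so far: [1, 2, 3, 4, 5]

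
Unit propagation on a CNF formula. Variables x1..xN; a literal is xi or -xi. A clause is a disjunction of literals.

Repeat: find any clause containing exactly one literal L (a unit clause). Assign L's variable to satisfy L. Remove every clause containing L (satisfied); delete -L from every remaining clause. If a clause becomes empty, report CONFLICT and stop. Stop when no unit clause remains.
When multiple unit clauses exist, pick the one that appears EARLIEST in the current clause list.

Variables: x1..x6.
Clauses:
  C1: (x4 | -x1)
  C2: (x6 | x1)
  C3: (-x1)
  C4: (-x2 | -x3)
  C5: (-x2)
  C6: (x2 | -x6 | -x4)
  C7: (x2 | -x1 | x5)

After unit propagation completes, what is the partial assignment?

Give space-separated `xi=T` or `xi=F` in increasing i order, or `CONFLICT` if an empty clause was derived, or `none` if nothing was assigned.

Answer: x1=F x2=F x4=F x6=T

Derivation:
unit clause [-1] forces x1=F; simplify:
  drop 1 from [6, 1] -> [6]
  satisfied 3 clause(s); 4 remain; assigned so far: [1]
unit clause [6] forces x6=T; simplify:
  drop -6 from [2, -6, -4] -> [2, -4]
  satisfied 1 clause(s); 3 remain; assigned so far: [1, 6]
unit clause [-2] forces x2=F; simplify:
  drop 2 from [2, -4] -> [-4]
  satisfied 2 clause(s); 1 remain; assigned so far: [1, 2, 6]
unit clause [-4] forces x4=F; simplify:
  satisfied 1 clause(s); 0 remain; assigned so far: [1, 2, 4, 6]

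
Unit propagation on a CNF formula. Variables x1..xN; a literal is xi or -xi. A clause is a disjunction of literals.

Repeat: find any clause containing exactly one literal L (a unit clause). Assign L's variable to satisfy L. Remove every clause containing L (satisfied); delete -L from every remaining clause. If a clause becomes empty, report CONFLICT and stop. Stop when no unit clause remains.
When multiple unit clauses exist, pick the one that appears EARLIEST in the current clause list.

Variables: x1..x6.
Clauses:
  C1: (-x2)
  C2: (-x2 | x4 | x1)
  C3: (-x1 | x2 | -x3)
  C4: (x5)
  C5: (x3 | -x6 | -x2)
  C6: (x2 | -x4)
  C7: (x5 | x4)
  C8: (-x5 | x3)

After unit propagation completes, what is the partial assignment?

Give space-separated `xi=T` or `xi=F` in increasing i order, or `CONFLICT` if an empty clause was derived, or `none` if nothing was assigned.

unit clause [-2] forces x2=F; simplify:
  drop 2 from [-1, 2, -3] -> [-1, -3]
  drop 2 from [2, -4] -> [-4]
  satisfied 3 clause(s); 5 remain; assigned so far: [2]
unit clause [5] forces x5=T; simplify:
  drop -5 from [-5, 3] -> [3]
  satisfied 2 clause(s); 3 remain; assigned so far: [2, 5]
unit clause [-4] forces x4=F; simplify:
  satisfied 1 clause(s); 2 remain; assigned so far: [2, 4, 5]
unit clause [3] forces x3=T; simplify:
  drop -3 from [-1, -3] -> [-1]
  satisfied 1 clause(s); 1 remain; assigned so far: [2, 3, 4, 5]
unit clause [-1] forces x1=F; simplify:
  satisfied 1 clause(s); 0 remain; assigned so far: [1, 2, 3, 4, 5]

Answer: x1=F x2=F x3=T x4=F x5=T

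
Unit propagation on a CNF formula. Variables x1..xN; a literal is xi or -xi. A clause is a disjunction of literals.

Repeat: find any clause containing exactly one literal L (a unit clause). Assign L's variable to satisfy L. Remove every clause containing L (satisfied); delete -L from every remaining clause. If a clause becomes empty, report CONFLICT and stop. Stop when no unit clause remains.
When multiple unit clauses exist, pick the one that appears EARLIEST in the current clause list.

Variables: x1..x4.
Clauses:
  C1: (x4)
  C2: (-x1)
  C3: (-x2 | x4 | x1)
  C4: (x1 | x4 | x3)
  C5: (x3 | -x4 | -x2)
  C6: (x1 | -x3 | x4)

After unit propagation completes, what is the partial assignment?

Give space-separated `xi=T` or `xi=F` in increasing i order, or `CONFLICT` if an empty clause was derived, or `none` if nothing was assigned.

unit clause [4] forces x4=T; simplify:
  drop -4 from [3, -4, -2] -> [3, -2]
  satisfied 4 clause(s); 2 remain; assigned so far: [4]
unit clause [-1] forces x1=F; simplify:
  satisfied 1 clause(s); 1 remain; assigned so far: [1, 4]

Answer: x1=F x4=T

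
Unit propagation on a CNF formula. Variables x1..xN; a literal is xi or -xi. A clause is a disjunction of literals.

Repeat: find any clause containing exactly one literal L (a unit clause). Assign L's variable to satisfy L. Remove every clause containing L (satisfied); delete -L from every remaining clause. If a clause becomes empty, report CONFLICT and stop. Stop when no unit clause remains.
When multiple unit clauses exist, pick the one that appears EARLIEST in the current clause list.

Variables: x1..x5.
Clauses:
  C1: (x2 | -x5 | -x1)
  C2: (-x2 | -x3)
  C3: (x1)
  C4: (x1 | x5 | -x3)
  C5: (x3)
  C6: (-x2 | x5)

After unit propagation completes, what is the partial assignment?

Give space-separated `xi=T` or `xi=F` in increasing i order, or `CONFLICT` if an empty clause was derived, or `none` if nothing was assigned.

Answer: x1=T x2=F x3=T x5=F

Derivation:
unit clause [1] forces x1=T; simplify:
  drop -1 from [2, -5, -1] -> [2, -5]
  satisfied 2 clause(s); 4 remain; assigned so far: [1]
unit clause [3] forces x3=T; simplify:
  drop -3 from [-2, -3] -> [-2]
  satisfied 1 clause(s); 3 remain; assigned so far: [1, 3]
unit clause [-2] forces x2=F; simplify:
  drop 2 from [2, -5] -> [-5]
  satisfied 2 clause(s); 1 remain; assigned so far: [1, 2, 3]
unit clause [-5] forces x5=F; simplify:
  satisfied 1 clause(s); 0 remain; assigned so far: [1, 2, 3, 5]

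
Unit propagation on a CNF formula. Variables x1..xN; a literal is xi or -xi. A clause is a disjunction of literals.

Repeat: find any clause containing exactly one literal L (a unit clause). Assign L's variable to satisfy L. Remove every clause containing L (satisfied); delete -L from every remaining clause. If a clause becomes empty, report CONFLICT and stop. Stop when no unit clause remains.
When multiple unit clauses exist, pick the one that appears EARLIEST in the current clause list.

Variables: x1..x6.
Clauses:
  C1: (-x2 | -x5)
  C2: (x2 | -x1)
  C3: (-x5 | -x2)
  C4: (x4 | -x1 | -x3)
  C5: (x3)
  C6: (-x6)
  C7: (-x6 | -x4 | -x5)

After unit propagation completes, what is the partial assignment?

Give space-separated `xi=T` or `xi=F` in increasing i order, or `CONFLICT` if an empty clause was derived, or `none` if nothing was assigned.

unit clause [3] forces x3=T; simplify:
  drop -3 from [4, -1, -3] -> [4, -1]
  satisfied 1 clause(s); 6 remain; assigned so far: [3]
unit clause [-6] forces x6=F; simplify:
  satisfied 2 clause(s); 4 remain; assigned so far: [3, 6]

Answer: x3=T x6=F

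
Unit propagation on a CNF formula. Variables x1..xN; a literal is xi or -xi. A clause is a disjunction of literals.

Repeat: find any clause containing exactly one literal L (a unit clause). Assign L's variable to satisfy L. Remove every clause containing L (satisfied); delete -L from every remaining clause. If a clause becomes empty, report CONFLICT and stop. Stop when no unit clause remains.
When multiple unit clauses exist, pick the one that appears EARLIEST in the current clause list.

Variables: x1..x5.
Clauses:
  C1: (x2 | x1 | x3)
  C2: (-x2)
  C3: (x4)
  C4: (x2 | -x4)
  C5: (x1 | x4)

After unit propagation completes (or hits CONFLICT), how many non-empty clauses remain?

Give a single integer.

unit clause [-2] forces x2=F; simplify:
  drop 2 from [2, 1, 3] -> [1, 3]
  drop 2 from [2, -4] -> [-4]
  satisfied 1 clause(s); 4 remain; assigned so far: [2]
unit clause [4] forces x4=T; simplify:
  drop -4 from [-4] -> [] (empty!)
  satisfied 2 clause(s); 2 remain; assigned so far: [2, 4]
CONFLICT (empty clause)

Answer: 1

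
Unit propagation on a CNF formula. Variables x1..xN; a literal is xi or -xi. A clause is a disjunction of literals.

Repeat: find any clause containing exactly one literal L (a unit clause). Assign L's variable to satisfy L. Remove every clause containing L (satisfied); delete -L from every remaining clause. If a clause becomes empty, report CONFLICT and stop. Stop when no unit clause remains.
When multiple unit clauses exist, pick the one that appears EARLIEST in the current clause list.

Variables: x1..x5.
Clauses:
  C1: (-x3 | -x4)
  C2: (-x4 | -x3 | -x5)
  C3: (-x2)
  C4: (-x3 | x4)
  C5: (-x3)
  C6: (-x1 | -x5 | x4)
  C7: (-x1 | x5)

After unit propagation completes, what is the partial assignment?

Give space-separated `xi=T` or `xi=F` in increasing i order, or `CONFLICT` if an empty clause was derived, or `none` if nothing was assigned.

unit clause [-2] forces x2=F; simplify:
  satisfied 1 clause(s); 6 remain; assigned so far: [2]
unit clause [-3] forces x3=F; simplify:
  satisfied 4 clause(s); 2 remain; assigned so far: [2, 3]

Answer: x2=F x3=F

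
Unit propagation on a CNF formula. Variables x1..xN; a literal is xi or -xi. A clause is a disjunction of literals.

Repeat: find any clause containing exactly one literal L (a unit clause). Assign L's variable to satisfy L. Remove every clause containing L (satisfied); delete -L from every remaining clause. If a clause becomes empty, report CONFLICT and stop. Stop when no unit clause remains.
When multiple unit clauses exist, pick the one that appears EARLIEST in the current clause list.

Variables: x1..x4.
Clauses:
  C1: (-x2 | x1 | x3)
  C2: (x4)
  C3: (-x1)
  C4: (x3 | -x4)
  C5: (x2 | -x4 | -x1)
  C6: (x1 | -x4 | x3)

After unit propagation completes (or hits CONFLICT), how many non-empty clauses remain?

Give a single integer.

unit clause [4] forces x4=T; simplify:
  drop -4 from [3, -4] -> [3]
  drop -4 from [2, -4, -1] -> [2, -1]
  drop -4 from [1, -4, 3] -> [1, 3]
  satisfied 1 clause(s); 5 remain; assigned so far: [4]
unit clause [-1] forces x1=F; simplify:
  drop 1 from [-2, 1, 3] -> [-2, 3]
  drop 1 from [1, 3] -> [3]
  satisfied 2 clause(s); 3 remain; assigned so far: [1, 4]
unit clause [3] forces x3=T; simplify:
  satisfied 3 clause(s); 0 remain; assigned so far: [1, 3, 4]

Answer: 0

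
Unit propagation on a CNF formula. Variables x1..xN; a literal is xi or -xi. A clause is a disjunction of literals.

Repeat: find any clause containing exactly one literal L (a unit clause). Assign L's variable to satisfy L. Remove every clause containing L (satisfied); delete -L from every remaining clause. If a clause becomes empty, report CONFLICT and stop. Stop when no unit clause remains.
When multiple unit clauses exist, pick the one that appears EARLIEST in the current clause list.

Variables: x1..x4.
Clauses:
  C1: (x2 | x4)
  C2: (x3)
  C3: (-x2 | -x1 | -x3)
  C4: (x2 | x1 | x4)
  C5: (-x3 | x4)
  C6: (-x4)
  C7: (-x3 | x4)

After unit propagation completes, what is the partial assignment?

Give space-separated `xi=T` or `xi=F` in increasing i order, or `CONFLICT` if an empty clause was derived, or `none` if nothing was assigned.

unit clause [3] forces x3=T; simplify:
  drop -3 from [-2, -1, -3] -> [-2, -1]
  drop -3 from [-3, 4] -> [4]
  drop -3 from [-3, 4] -> [4]
  satisfied 1 clause(s); 6 remain; assigned so far: [3]
unit clause [4] forces x4=T; simplify:
  drop -4 from [-4] -> [] (empty!)
  satisfied 4 clause(s); 2 remain; assigned so far: [3, 4]
CONFLICT (empty clause)

Answer: CONFLICT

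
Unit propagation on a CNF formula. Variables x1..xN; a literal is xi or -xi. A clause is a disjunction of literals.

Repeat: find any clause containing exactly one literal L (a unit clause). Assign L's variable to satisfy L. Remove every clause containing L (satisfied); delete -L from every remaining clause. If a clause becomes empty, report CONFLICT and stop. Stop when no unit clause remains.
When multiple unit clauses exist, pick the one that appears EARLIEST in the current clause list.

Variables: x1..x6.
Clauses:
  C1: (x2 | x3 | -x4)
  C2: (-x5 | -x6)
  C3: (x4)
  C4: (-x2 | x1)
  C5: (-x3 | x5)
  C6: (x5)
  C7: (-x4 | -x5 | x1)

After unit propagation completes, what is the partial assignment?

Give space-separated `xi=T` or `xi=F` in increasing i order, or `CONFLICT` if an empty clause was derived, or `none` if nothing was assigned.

Answer: x1=T x4=T x5=T x6=F

Derivation:
unit clause [4] forces x4=T; simplify:
  drop -4 from [2, 3, -4] -> [2, 3]
  drop -4 from [-4, -5, 1] -> [-5, 1]
  satisfied 1 clause(s); 6 remain; assigned so far: [4]
unit clause [5] forces x5=T; simplify:
  drop -5 from [-5, -6] -> [-6]
  drop -5 from [-5, 1] -> [1]
  satisfied 2 clause(s); 4 remain; assigned so far: [4, 5]
unit clause [-6] forces x6=F; simplify:
  satisfied 1 clause(s); 3 remain; assigned so far: [4, 5, 6]
unit clause [1] forces x1=T; simplify:
  satisfied 2 clause(s); 1 remain; assigned so far: [1, 4, 5, 6]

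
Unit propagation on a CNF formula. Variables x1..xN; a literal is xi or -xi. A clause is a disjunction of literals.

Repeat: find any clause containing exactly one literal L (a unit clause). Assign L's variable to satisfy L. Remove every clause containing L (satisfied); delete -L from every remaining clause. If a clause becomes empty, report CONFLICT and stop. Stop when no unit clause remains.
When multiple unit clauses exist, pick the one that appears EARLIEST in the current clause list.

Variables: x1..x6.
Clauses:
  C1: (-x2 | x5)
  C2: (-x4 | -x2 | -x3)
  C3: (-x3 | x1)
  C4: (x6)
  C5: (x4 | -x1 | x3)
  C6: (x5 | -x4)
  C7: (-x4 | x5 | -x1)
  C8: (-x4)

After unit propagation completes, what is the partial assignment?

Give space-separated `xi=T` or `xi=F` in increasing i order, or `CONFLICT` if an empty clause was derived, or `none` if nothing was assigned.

Answer: x4=F x6=T

Derivation:
unit clause [6] forces x6=T; simplify:
  satisfied 1 clause(s); 7 remain; assigned so far: [6]
unit clause [-4] forces x4=F; simplify:
  drop 4 from [4, -1, 3] -> [-1, 3]
  satisfied 4 clause(s); 3 remain; assigned so far: [4, 6]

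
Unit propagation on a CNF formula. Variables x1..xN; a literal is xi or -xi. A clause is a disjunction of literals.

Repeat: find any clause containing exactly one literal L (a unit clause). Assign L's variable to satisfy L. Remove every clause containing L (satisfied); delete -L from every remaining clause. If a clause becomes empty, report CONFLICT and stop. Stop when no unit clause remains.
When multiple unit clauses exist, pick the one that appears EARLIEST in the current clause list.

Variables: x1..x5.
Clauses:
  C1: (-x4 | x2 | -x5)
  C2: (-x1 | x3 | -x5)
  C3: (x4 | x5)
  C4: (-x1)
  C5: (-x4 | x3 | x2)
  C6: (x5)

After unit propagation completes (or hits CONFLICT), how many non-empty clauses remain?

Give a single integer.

unit clause [-1] forces x1=F; simplify:
  satisfied 2 clause(s); 4 remain; assigned so far: [1]
unit clause [5] forces x5=T; simplify:
  drop -5 from [-4, 2, -5] -> [-4, 2]
  satisfied 2 clause(s); 2 remain; assigned so far: [1, 5]

Answer: 2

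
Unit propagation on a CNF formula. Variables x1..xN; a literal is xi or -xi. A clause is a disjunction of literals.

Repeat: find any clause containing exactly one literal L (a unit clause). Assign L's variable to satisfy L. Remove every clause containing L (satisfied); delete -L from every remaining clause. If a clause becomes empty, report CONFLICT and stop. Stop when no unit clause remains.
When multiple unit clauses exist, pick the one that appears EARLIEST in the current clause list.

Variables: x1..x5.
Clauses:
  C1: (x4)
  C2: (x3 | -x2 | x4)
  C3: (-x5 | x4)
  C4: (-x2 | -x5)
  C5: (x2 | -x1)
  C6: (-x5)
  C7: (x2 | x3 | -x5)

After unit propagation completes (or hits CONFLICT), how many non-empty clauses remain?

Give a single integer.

unit clause [4] forces x4=T; simplify:
  satisfied 3 clause(s); 4 remain; assigned so far: [4]
unit clause [-5] forces x5=F; simplify:
  satisfied 3 clause(s); 1 remain; assigned so far: [4, 5]

Answer: 1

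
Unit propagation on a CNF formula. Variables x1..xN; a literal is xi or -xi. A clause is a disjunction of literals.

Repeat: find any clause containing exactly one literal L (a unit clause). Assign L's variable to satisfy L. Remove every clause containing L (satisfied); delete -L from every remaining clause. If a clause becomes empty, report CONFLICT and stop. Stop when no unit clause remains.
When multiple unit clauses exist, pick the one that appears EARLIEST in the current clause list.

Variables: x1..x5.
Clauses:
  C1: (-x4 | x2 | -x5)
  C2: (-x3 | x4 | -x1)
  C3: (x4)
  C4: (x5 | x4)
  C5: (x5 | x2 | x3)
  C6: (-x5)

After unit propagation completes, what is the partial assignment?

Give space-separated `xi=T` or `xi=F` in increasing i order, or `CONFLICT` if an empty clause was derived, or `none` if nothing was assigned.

unit clause [4] forces x4=T; simplify:
  drop -4 from [-4, 2, -5] -> [2, -5]
  satisfied 3 clause(s); 3 remain; assigned so far: [4]
unit clause [-5] forces x5=F; simplify:
  drop 5 from [5, 2, 3] -> [2, 3]
  satisfied 2 clause(s); 1 remain; assigned so far: [4, 5]

Answer: x4=T x5=F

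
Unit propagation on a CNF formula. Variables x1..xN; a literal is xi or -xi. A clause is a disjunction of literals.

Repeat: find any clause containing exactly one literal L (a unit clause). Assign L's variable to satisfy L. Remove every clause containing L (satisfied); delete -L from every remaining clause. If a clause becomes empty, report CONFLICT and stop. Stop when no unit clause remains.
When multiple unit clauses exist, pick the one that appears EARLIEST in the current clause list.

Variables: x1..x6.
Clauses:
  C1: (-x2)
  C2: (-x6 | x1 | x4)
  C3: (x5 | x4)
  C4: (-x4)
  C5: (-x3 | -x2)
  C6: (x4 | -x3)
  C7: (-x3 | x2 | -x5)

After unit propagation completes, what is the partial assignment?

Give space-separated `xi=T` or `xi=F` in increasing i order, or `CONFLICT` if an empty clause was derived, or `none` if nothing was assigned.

unit clause [-2] forces x2=F; simplify:
  drop 2 from [-3, 2, -5] -> [-3, -5]
  satisfied 2 clause(s); 5 remain; assigned so far: [2]
unit clause [-4] forces x4=F; simplify:
  drop 4 from [-6, 1, 4] -> [-6, 1]
  drop 4 from [5, 4] -> [5]
  drop 4 from [4, -3] -> [-3]
  satisfied 1 clause(s); 4 remain; assigned so far: [2, 4]
unit clause [5] forces x5=T; simplify:
  drop -5 from [-3, -5] -> [-3]
  satisfied 1 clause(s); 3 remain; assigned so far: [2, 4, 5]
unit clause [-3] forces x3=F; simplify:
  satisfied 2 clause(s); 1 remain; assigned so far: [2, 3, 4, 5]

Answer: x2=F x3=F x4=F x5=T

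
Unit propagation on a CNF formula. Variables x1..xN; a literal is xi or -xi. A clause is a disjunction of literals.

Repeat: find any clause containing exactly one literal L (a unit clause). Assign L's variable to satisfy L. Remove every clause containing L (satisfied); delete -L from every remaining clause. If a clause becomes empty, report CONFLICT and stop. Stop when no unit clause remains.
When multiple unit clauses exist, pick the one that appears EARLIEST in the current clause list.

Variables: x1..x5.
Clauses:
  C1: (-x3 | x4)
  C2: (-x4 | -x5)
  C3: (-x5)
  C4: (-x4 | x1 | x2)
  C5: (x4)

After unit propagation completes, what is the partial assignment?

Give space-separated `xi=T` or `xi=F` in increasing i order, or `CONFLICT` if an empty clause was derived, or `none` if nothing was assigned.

unit clause [-5] forces x5=F; simplify:
  satisfied 2 clause(s); 3 remain; assigned so far: [5]
unit clause [4] forces x4=T; simplify:
  drop -4 from [-4, 1, 2] -> [1, 2]
  satisfied 2 clause(s); 1 remain; assigned so far: [4, 5]

Answer: x4=T x5=F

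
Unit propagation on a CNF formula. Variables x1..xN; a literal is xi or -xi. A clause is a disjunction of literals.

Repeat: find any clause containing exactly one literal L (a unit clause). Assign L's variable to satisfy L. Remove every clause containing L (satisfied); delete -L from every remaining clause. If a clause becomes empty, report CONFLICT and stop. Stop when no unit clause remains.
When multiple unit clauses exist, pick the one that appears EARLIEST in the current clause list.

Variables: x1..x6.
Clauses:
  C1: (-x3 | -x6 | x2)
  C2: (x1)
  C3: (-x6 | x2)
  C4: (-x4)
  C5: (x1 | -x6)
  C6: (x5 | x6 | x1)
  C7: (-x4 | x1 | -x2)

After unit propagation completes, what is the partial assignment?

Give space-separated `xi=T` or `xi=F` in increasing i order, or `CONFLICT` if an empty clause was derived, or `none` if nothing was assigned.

Answer: x1=T x4=F

Derivation:
unit clause [1] forces x1=T; simplify:
  satisfied 4 clause(s); 3 remain; assigned so far: [1]
unit clause [-4] forces x4=F; simplify:
  satisfied 1 clause(s); 2 remain; assigned so far: [1, 4]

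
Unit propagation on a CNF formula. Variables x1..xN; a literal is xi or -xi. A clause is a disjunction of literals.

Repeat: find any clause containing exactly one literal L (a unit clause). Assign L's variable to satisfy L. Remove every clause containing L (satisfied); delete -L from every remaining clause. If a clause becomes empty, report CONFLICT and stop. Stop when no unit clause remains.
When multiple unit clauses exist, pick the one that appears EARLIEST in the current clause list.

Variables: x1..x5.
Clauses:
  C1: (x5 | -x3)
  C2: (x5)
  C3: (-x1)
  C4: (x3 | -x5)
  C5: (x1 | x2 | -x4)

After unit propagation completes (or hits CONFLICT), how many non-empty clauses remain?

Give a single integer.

Answer: 1

Derivation:
unit clause [5] forces x5=T; simplify:
  drop -5 from [3, -5] -> [3]
  satisfied 2 clause(s); 3 remain; assigned so far: [5]
unit clause [-1] forces x1=F; simplify:
  drop 1 from [1, 2, -4] -> [2, -4]
  satisfied 1 clause(s); 2 remain; assigned so far: [1, 5]
unit clause [3] forces x3=T; simplify:
  satisfied 1 clause(s); 1 remain; assigned so far: [1, 3, 5]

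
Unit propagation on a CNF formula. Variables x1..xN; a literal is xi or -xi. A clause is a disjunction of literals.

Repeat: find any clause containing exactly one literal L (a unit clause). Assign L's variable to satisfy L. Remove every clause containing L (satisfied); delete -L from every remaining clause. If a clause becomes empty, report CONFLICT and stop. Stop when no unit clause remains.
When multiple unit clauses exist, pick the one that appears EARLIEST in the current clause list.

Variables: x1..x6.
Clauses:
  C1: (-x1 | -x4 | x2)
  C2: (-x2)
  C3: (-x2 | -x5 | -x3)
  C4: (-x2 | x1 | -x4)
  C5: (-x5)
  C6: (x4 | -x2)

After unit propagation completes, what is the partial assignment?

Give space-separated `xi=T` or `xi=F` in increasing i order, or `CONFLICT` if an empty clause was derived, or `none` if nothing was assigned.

unit clause [-2] forces x2=F; simplify:
  drop 2 from [-1, -4, 2] -> [-1, -4]
  satisfied 4 clause(s); 2 remain; assigned so far: [2]
unit clause [-5] forces x5=F; simplify:
  satisfied 1 clause(s); 1 remain; assigned so far: [2, 5]

Answer: x2=F x5=F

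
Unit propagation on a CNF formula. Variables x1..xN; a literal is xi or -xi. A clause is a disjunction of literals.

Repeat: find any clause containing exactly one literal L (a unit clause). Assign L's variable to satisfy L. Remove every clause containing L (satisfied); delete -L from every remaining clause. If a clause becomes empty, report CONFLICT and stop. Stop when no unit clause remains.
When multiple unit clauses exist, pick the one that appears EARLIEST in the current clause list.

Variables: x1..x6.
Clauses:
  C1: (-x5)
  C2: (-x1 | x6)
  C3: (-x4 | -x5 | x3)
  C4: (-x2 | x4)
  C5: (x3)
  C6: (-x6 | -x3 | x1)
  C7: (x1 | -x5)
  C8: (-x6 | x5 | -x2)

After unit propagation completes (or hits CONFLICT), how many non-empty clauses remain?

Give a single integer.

Answer: 4

Derivation:
unit clause [-5] forces x5=F; simplify:
  drop 5 from [-6, 5, -2] -> [-6, -2]
  satisfied 3 clause(s); 5 remain; assigned so far: [5]
unit clause [3] forces x3=T; simplify:
  drop -3 from [-6, -3, 1] -> [-6, 1]
  satisfied 1 clause(s); 4 remain; assigned so far: [3, 5]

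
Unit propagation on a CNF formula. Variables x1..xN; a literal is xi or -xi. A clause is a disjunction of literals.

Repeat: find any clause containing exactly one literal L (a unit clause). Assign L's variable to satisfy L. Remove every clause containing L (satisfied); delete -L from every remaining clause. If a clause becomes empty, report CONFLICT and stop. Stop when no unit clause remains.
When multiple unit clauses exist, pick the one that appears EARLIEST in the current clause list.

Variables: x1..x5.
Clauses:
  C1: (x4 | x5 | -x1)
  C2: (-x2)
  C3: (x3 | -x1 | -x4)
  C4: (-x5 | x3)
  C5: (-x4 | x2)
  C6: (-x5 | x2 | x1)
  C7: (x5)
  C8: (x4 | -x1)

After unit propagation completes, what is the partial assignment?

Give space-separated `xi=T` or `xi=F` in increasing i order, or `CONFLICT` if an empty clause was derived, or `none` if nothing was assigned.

Answer: CONFLICT

Derivation:
unit clause [-2] forces x2=F; simplify:
  drop 2 from [-4, 2] -> [-4]
  drop 2 from [-5, 2, 1] -> [-5, 1]
  satisfied 1 clause(s); 7 remain; assigned so far: [2]
unit clause [-4] forces x4=F; simplify:
  drop 4 from [4, 5, -1] -> [5, -1]
  drop 4 from [4, -1] -> [-1]
  satisfied 2 clause(s); 5 remain; assigned so far: [2, 4]
unit clause [5] forces x5=T; simplify:
  drop -5 from [-5, 3] -> [3]
  drop -5 from [-5, 1] -> [1]
  satisfied 2 clause(s); 3 remain; assigned so far: [2, 4, 5]
unit clause [3] forces x3=T; simplify:
  satisfied 1 clause(s); 2 remain; assigned so far: [2, 3, 4, 5]
unit clause [1] forces x1=T; simplify:
  drop -1 from [-1] -> [] (empty!)
  satisfied 1 clause(s); 1 remain; assigned so far: [1, 2, 3, 4, 5]
CONFLICT (empty clause)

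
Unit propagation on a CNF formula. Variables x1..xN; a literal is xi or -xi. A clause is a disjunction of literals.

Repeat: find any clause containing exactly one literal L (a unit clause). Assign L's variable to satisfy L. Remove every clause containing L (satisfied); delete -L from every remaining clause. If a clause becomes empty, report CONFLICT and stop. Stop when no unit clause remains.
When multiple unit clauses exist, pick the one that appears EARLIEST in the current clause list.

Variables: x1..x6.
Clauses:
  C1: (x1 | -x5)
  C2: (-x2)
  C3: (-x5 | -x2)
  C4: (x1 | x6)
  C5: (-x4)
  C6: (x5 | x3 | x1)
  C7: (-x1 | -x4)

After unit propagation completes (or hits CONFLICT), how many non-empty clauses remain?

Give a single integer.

unit clause [-2] forces x2=F; simplify:
  satisfied 2 clause(s); 5 remain; assigned so far: [2]
unit clause [-4] forces x4=F; simplify:
  satisfied 2 clause(s); 3 remain; assigned so far: [2, 4]

Answer: 3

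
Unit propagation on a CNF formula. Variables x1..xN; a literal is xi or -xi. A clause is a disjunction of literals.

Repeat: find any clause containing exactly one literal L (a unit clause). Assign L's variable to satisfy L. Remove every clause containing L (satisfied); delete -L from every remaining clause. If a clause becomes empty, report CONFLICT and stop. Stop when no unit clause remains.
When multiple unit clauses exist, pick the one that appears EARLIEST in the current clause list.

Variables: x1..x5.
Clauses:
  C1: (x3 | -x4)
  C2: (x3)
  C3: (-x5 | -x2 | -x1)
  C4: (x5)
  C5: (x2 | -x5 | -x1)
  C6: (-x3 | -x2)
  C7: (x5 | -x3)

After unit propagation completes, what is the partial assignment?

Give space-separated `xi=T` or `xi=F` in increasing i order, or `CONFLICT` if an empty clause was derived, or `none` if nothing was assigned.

unit clause [3] forces x3=T; simplify:
  drop -3 from [-3, -2] -> [-2]
  drop -3 from [5, -3] -> [5]
  satisfied 2 clause(s); 5 remain; assigned so far: [3]
unit clause [5] forces x5=T; simplify:
  drop -5 from [-5, -2, -1] -> [-2, -1]
  drop -5 from [2, -5, -1] -> [2, -1]
  satisfied 2 clause(s); 3 remain; assigned so far: [3, 5]
unit clause [-2] forces x2=F; simplify:
  drop 2 from [2, -1] -> [-1]
  satisfied 2 clause(s); 1 remain; assigned so far: [2, 3, 5]
unit clause [-1] forces x1=F; simplify:
  satisfied 1 clause(s); 0 remain; assigned so far: [1, 2, 3, 5]

Answer: x1=F x2=F x3=T x5=T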